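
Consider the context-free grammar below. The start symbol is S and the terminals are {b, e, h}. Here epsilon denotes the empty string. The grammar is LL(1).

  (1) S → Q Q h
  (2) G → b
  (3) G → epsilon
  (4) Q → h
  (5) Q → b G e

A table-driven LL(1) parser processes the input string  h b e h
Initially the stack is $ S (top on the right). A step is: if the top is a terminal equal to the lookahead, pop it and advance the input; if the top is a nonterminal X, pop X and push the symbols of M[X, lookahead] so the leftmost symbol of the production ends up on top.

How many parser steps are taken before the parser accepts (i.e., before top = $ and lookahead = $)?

     Stack      Input      Action
  1  $ S        h b e h $  expand S → Q Q h
  2  $ h Q Q    h b e h $  expand Q → h
  3  $ h Q h    h b e h $  match h
  4  $ h Q      b e h $    expand Q → b G e
  5  $ h e G b  b e h $    match b
  6  $ h e G    e h $      expand G → epsilon
  7  $ h e      e h $      match e
  8  $ h        h $        match h
Accept reached after 8 steps.

8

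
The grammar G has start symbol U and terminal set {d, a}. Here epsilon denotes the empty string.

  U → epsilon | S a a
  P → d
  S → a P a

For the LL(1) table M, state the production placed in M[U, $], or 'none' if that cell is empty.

FIRST(P): from P→d we get {d}. So FIRST(P) = {d}.
FIRST(S): from S→a P a we get {a}. So FIRST(S) = {a}.
FIRST(U): from U→epsilon we get {epsilon}; from U→S a a we get {a}. So FIRST(U) = {epsilon, a}.
FOLLOW(U) includes $ since U is the start symbol.
FOLLOW(U): U appears on no right-hand side. Thus FOLLOW(U) = {$}.
For U → epsilon: FIRST(epsilon) = {epsilon}, so it goes in M[U, t] for t ∈ {}; since epsilon ∈ FIRST, also for every t ∈ FOLLOW(U) = {$}.
For U → S a a: FIRST(S a a) = {a}, so it goes in M[U, t] for t ∈ {a}.

U → epsilon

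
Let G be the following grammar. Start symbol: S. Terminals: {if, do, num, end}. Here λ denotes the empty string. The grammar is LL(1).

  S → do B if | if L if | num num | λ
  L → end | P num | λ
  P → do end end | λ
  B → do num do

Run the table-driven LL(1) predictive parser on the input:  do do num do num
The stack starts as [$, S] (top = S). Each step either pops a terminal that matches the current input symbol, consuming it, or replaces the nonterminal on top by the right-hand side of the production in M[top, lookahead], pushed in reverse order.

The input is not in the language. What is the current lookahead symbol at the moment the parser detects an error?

num

step 1: stack=$ S  input=do do num do num $  — expand S → do B if
step 2: stack=$ if B do  input=do do num do num $  — match do
step 3: stack=$ if B  input=do num do num $  — expand B → do num do
step 4: stack=$ if do num do  input=do num do num $  — match do
step 5: stack=$ if do num  input=num do num $  — match num
step 6: stack=$ if do  input=do num $  — match do
step 7: stack=$ if  input=num $  — error: top is terminal if but lookahead is num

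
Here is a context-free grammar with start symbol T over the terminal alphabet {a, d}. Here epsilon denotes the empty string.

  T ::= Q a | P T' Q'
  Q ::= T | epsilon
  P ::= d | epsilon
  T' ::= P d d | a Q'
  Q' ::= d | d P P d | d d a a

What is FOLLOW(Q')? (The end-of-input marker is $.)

FIRST(P) = {epsilon, d}
FIRST(Q') = {d}
FIRST(T') = {a, d}  (via P d d)
FIRST(T) = {a, d}  (via Q a, P T' Q')
FIRST(Q) = {epsilon, a, d}  (via T)
FOLLOW(T) includes $ since T is the start symbol.
FOLLOW(Q): in T::=Q a, Q is followed by a with FIRST {a}. Thus FOLLOW(Q) = {a}.
FOLLOW(T): in Q::=T, the suffix after T is empty, so FOLLOW(T) ⊇ FOLLOW(Q) = {a}. Thus FOLLOW(T) = {$, a}.
FOLLOW(P): in T::=P T' Q', P is followed by T' Q' with FIRST {a, d}; in T'::=P d d, P is followed by d d with FIRST {d}; in Q'::=d P P d (occurrence 1), P is followed by P d with FIRST {d}; in Q'::=d P P d (occurrence 2), P is followed by d with FIRST {d}. Thus FOLLOW(P) = {a, d}.
FOLLOW(T'): in T::=P T' Q', T' is followed by Q' with FIRST {d}. Thus FOLLOW(T') = {d}.
FOLLOW(Q'): in T::=P T' Q', the suffix after Q' is empty, so FOLLOW(Q') ⊇ FOLLOW(T) = {$, a}; in T'::=a Q', the suffix after Q' is empty, so FOLLOW(Q') ⊇ FOLLOW(T') = {d}. Thus FOLLOW(Q') = {$, a, d}.

{$, a, d}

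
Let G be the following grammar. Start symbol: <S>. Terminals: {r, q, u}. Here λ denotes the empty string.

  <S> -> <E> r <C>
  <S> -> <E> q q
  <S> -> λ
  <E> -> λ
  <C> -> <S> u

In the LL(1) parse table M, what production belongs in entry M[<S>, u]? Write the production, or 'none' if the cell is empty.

<S> -> λ

FIRST(<E>) = {λ}
FIRST(<S>) = {λ, q, r}  (via <E> r <C>, <E> q q)
FIRST(<C>) = {q, r, u}  (via <S> u)
FOLLOW(<S>) includes $ since <S> is the start symbol.
FOLLOW(<S>): in <C>-><S> u, <S> is followed by u with FIRST {u}. Thus FOLLOW(<S>) = {$, u}.
For <S> -> <E> r <C>: FIRST(<E> r <C>) = {r}, so it goes in M[<S>, t] for t ∈ {r}.
For <S> -> <E> q q: FIRST(<E> q q) = {q}, so it goes in M[<S>, t] for t ∈ {q}.
For <S> -> λ: FIRST(λ) = {λ}, so it goes in M[<S>, t] for t ∈ {}; since λ ∈ FIRST, also for every t ∈ FOLLOW(<S>) = {$, u}.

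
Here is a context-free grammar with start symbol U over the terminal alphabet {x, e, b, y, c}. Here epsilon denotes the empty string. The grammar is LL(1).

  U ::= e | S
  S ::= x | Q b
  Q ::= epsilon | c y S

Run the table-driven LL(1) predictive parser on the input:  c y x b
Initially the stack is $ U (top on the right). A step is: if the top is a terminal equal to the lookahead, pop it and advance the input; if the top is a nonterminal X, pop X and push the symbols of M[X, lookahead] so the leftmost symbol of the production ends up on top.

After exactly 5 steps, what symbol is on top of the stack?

S

     Stack      Input      Action
  1  $ U        c y x b $  expand U ::= S
  2  $ S        c y x b $  expand S ::= Q b
  3  $ b Q      c y x b $  expand Q ::= c y S
  4  $ b S y c  c y x b $  match c
  5  $ b S y    y x b $    match y
Stack after step 5: $ b S (top = S).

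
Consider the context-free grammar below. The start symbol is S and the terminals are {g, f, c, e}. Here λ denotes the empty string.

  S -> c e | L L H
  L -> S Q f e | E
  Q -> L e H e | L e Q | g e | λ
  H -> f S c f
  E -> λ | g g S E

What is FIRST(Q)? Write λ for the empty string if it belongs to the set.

FIRST(H): from H->f S c f we get {f}. So FIRST(H) = {f}.
FIRST(E): from E->λ we get {λ}; from E->g g S E we get {g}. So FIRST(E) = {λ, g}.
FIRST(S): from S->c e we get {c}; from S->L L H we get {c, f, g}. So FIRST(S) = {c, f, g}.
FIRST(L): from L->S Q f e we get {c, f, g}; from L->E we get {λ, g}. So FIRST(L) = {λ, c, f, g}.
FIRST(Q): from Q->L e H e we get {c, e, f, g}; from Q->L e Q we get {c, e, f, g}; from Q->g e we get {g}; from Q->λ we get {λ}. So FIRST(Q) = {λ, c, e, f, g}.

{λ, c, e, f, g}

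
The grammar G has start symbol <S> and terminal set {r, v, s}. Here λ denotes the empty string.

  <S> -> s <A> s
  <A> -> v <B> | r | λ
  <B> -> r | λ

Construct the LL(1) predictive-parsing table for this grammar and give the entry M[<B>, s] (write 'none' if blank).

<B> -> λ

FIRST(<S>): from <S>->s <A> s we get {s}. So FIRST(<S>) = {s}.
FIRST(<A>): from <A>->v <B> we get {v}; from <A>->r we get {r}; from <A>->λ we get {λ}. So FIRST(<A>) = {λ, r, v}.
FIRST(<B>): from <B>->r we get {r}; from <B>->λ we get {λ}. So FIRST(<B>) = {λ, r}.
FOLLOW(<S>) includes $ since <S> is the start symbol.
FOLLOW(<A>): in <S>->s <A> s, <A> is followed by s with FIRST {s}. Thus FOLLOW(<A>) = {s}.
FOLLOW(<B>): in <A>->v <B>, the suffix after <B> is empty, so FOLLOW(<B>) ⊇ FOLLOW(<A>) = {s}. Thus FOLLOW(<B>) = {s}.
For <B> -> r: FIRST(r) = {r}, so it goes in M[<B>, t] for t ∈ {r}.
For <B> -> λ: FIRST(λ) = {λ}, so it goes in M[<B>, t] for t ∈ {}; since λ ∈ FIRST, also for every t ∈ FOLLOW(<B>) = {s}.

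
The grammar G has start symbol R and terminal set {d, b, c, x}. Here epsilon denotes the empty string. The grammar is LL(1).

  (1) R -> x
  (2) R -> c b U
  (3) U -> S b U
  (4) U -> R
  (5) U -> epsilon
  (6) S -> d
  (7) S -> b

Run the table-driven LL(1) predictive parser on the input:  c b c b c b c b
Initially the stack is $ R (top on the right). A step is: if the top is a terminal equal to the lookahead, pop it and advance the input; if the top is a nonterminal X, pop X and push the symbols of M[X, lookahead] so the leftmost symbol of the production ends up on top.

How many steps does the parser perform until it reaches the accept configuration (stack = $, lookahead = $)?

16

      Stack    Input              Action
   1  $ R      c b c b c b c b $  expand R -> c b U
   2  $ U b c  c b c b c b c b $  match c
   3  $ U b    b c b c b c b $    match b
   4  $ U      c b c b c b $      expand U -> R
   5  $ R      c b c b c b $      expand R -> c b U
   6  $ U b c  c b c b c b $      match c
   7  $ U b    b c b c b $        match b
   8  $ U      c b c b $          expand U -> R
   9  $ R      c b c b $          expand R -> c b U
  10  $ U b c  c b c b $          match c
  11  $ U b    b c b $            match b
  12  $ U      c b $              expand U -> R
  13  $ R      c b $              expand R -> c b U
  14  $ U b c  c b $              match c
  15  $ U b    b $                match b
  16  $ U      $                  expand U -> epsilon
Accept reached after 16 steps.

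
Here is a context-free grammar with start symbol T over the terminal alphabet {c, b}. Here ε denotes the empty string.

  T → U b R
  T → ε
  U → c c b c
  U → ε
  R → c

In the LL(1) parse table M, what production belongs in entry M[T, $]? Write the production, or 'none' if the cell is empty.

T → ε

FIRST(U) = {ε, c}
FIRST(R) = {c}
FIRST(T) = {ε, b, c}  (via U b R)
FOLLOW(T) includes $ since T is the start symbol.
FOLLOW(T): T appears on no right-hand side. Thus FOLLOW(T) = {$}.
For T → U b R: FIRST(U b R) = {b, c}, so it goes in M[T, t] for t ∈ {b, c}.
For T → ε: FIRST(ε) = {ε}, so it goes in M[T, t] for t ∈ {}; since ε ∈ FIRST, also for every t ∈ FOLLOW(T) = {$}.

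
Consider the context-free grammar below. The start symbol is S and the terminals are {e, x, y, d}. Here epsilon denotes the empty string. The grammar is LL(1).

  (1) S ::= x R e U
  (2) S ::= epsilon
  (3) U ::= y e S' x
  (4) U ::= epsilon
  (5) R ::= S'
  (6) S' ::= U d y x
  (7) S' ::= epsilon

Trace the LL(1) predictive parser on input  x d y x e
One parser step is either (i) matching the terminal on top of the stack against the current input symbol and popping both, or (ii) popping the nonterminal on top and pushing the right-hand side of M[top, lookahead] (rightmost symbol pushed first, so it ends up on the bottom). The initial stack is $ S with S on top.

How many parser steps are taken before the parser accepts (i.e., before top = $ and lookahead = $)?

      Stack          Input        Action
   1  $ S            x d y x e $  expand S ::= x R e U
   2  $ U e R x      x d y x e $  match x
   3  $ U e R        d y x e $    expand R ::= S'
   4  $ U e S'       d y x e $    expand S' ::= U d y x
   5  $ U e x y d U  d y x e $    expand U ::= epsilon
   6  $ U e x y d    d y x e $    match d
   7  $ U e x y      y x e $      match y
   8  $ U e x        x e $        match x
   9  $ U e          e $          match e
  10  $ U            $            expand U ::= epsilon
Accept reached after 10 steps.

10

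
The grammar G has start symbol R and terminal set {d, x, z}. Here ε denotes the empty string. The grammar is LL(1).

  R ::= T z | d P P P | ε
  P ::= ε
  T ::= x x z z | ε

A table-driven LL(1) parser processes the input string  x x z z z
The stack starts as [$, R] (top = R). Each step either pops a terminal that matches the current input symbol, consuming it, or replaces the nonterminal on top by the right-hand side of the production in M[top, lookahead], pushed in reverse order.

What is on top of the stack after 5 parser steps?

z

step 1: stack=$ R  input=x x z z z $  — expand R ::= T z
step 2: stack=$ z T  input=x x z z z $  — expand T ::= x x z z
step 3: stack=$ z z z x x  input=x x z z z $  — match x
step 4: stack=$ z z z x  input=x z z z $  — match x
step 5: stack=$ z z z  input=z z z $  — match z
Stack after step 5: $ z z (top = z).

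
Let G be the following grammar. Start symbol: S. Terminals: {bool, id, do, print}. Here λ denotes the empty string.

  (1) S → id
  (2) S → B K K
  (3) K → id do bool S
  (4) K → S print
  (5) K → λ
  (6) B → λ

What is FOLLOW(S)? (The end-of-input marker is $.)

{$, id, print}

FIRST(B) = {λ}
FIRST(S) = {λ, id, print}  (via B K K)
FIRST(K) = {λ, id, print}  (via S print)
FOLLOW(S) includes $ since S is the start symbol.
FOLLOW(S): in K→id do bool S, the suffix after S is empty, so FOLLOW(S) ⊇ FOLLOW(K) = {$, id, print}; in K→S print, S is followed by print with FIRST {print}. Thus FOLLOW(S) = {$, id, print}.
FOLLOW(K): in S→B K K (occurrence 1), K is followed by K with FIRST {λ, id, print}; in S→B K K (occurrence 1), the suffix after K is nullable, so FOLLOW(K) ⊇ FOLLOW(S) = {$, id, print}; in S→B K K (occurrence 2), the suffix after K is empty, so FOLLOW(K) ⊇ FOLLOW(S) = {$, id, print}. Thus FOLLOW(K) = {$, id, print}.
FOLLOW(B): in S→B K K, B is followed by K K with FIRST {λ, id, print}; in S→B K K, the suffix after B is nullable, so FOLLOW(B) ⊇ FOLLOW(S) = {$, id, print}. Thus FOLLOW(B) = {$, id, print}.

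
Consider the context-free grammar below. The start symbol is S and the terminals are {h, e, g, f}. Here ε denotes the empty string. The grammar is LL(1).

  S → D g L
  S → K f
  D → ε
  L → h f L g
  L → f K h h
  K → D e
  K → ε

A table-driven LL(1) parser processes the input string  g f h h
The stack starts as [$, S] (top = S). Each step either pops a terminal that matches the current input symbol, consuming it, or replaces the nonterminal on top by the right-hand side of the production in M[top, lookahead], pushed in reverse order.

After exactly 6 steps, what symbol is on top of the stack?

h

step 1: stack=$ S  input=g f h h $  — expand S → D g L
step 2: stack=$ L g D  input=g f h h $  — expand D → ε
step 3: stack=$ L g  input=g f h h $  — match g
step 4: stack=$ L  input=f h h $  — expand L → f K h h
step 5: stack=$ h h K f  input=f h h $  — match f
step 6: stack=$ h h K  input=h h $  — expand K → ε
Stack after step 6: $ h h (top = h).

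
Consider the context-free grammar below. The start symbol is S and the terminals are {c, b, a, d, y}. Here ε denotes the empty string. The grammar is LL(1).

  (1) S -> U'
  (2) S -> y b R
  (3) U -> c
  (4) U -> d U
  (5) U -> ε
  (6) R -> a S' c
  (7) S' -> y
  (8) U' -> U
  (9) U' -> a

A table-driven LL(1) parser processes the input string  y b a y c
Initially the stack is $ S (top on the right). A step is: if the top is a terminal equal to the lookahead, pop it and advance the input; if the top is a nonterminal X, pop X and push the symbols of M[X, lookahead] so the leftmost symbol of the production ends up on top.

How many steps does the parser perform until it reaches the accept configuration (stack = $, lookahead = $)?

step 1: stack=$ S  input=y b a y c $  — expand S -> y b R
step 2: stack=$ R b y  input=y b a y c $  — match y
step 3: stack=$ R b  input=b a y c $  — match b
step 4: stack=$ R  input=a y c $  — expand R -> a S' c
step 5: stack=$ c S' a  input=a y c $  — match a
step 6: stack=$ c S'  input=y c $  — expand S' -> y
step 7: stack=$ c y  input=y c $  — match y
step 8: stack=$ c  input=c $  — match c
Accept reached after 8 steps.

8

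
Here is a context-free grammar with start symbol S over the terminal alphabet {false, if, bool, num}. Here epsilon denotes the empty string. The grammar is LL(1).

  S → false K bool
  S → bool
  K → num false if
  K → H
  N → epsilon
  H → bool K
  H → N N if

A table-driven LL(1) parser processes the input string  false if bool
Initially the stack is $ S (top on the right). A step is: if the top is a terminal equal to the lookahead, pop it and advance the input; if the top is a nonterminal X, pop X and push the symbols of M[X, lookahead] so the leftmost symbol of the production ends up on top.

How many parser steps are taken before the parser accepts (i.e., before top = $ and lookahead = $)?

8

     Stack           Input            Action
  1  $ S             false if bool $  expand S → false K bool
  2  $ bool K false  false if bool $  match false
  3  $ bool K        if bool $        expand K → H
  4  $ bool H        if bool $        expand H → N N if
  5  $ bool if N N   if bool $        expand N → epsilon
  6  $ bool if N     if bool $        expand N → epsilon
  7  $ bool if       if bool $        match if
  8  $ bool          bool $           match bool
Accept reached after 8 steps.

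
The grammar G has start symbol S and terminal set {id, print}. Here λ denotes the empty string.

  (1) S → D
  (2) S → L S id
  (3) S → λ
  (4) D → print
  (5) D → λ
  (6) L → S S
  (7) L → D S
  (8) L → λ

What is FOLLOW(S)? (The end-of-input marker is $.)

{$, id, print}

FIRST(D) = {λ, print}
FIRST(S) = {λ, id, print}  (via D, L S id)
FIRST(L) = {λ, id, print}  (via S S, D S)
FOLLOW(S) includes $ since S is the start symbol.
FOLLOW(L): in S→L S id, L is followed by S id with FIRST {id, print}. Thus FOLLOW(L) = {id, print}.
FOLLOW(S): in S→L S id, S is followed by id with FIRST {id}; in L→S S (occurrence 1), S is followed by S with FIRST {λ, id, print}; in L→S S (occurrence 1), the suffix after S is nullable, so FOLLOW(S) ⊇ FOLLOW(L) = {id, print}; in L→S S (occurrence 2), the suffix after S is empty, so FOLLOW(S) ⊇ FOLLOW(L) = {id, print}; in L→D S, the suffix after S is empty, so FOLLOW(S) ⊇ FOLLOW(L) = {id, print}. Thus FOLLOW(S) = {$, id, print}.
FOLLOW(D): in S→D, the suffix after D is empty, so FOLLOW(D) ⊇ FOLLOW(S) = {$, id, print}; in L→D S, D is followed by S with FIRST {λ, id, print}; in L→D S, the suffix after D is nullable, so FOLLOW(D) ⊇ FOLLOW(L) = {id, print}. Thus FOLLOW(D) = {$, id, print}.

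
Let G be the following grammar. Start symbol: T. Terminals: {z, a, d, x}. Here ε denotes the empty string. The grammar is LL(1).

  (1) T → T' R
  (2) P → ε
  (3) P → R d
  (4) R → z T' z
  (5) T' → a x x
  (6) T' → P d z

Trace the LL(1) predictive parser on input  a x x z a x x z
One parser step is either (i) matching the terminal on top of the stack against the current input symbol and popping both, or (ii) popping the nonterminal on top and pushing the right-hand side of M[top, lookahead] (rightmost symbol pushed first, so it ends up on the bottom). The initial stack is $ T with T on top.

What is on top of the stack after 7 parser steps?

step 1: stack=$ T  input=a x x z a x x z $  — expand T → T' R
step 2: stack=$ R T'  input=a x x z a x x z $  — expand T' → a x x
step 3: stack=$ R x x a  input=a x x z a x x z $  — match a
step 4: stack=$ R x x  input=x x z a x x z $  — match x
step 5: stack=$ R x  input=x z a x x z $  — match x
step 6: stack=$ R  input=z a x x z $  — expand R → z T' z
step 7: stack=$ z T' z  input=z a x x z $  — match z
Stack after step 7: $ z T' (top = T').

T'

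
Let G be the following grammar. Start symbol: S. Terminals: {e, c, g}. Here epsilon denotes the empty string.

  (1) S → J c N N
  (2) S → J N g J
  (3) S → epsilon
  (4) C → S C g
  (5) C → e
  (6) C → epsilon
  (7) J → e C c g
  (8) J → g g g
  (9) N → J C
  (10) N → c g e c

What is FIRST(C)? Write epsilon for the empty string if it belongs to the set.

FIRST(J): from J→e C c g we get {e}; from J→g g g we get {g}. So FIRST(J) = {e, g}.
FIRST(S): from S→J c N N we get {e, g}; from S→J N g J we get {e, g}; from S→epsilon we get {epsilon}. So FIRST(S) = {epsilon, e, g}.
FIRST(N): from N→J C we get {e, g}; from N→c g e c we get {c}. So FIRST(N) = {c, e, g}.
FIRST(C): from C→S C g we get {e, g}; from C→e we get {e}; from C→epsilon we get {epsilon}. So FIRST(C) = {epsilon, e, g}.

{epsilon, e, g}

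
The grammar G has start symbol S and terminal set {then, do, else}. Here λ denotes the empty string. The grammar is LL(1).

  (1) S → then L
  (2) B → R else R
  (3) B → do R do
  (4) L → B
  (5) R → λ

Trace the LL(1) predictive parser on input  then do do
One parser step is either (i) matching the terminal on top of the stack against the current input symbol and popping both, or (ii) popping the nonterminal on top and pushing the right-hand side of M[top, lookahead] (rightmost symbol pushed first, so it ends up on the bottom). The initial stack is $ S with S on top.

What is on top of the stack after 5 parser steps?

     Stack      Input         Action
  1  $ S        then do do $  expand S → then L
  2  $ L then   then do do $  match then
  3  $ L        do do $       expand L → B
  4  $ B        do do $       expand B → do R do
  5  $ do R do  do do $       match do
Stack after step 5: $ do R (top = R).

R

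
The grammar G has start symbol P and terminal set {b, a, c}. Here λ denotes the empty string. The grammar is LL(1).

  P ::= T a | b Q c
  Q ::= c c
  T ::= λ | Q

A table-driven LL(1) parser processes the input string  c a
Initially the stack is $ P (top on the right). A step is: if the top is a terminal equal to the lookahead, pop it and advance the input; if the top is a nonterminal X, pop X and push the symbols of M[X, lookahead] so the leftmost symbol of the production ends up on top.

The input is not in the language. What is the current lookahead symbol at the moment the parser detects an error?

step 1: stack=$ P  input=c a $  — expand P ::= T a
step 2: stack=$ a T  input=c a $  — expand T ::= Q
step 3: stack=$ a Q  input=c a $  — expand Q ::= c c
step 4: stack=$ a c c  input=c a $  — match c
step 5: stack=$ a c  input=a $  — error: top is terminal c but lookahead is a

a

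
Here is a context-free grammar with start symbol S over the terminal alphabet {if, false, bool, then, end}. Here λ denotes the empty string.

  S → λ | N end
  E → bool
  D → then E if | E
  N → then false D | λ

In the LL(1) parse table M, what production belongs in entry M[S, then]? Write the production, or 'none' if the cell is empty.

FIRST(E) = {bool}
FIRST(N) = {λ, then}
FIRST(S) = {λ, end, then}  (via N end)
FIRST(D) = {bool, then}  (via E)
FOLLOW(S) includes $ since S is the start symbol.
FOLLOW(S): S appears on no right-hand side. Thus FOLLOW(S) = {$}.
For S → λ: FIRST(λ) = {λ}, so it goes in M[S, t] for t ∈ {}; since λ ∈ FIRST, also for every t ∈ FOLLOW(S) = {$}.
For S → N end: FIRST(N end) = {end, then}, so it goes in M[S, t] for t ∈ {end, then}.

S → N end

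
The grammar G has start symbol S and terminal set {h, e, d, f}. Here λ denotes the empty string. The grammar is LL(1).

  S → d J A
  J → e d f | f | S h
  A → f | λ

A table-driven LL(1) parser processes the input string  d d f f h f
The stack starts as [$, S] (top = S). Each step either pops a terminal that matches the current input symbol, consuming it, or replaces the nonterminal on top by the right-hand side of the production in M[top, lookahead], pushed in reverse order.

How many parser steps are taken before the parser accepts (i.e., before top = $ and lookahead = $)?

12

step 1: stack=$ S  input=d d f f h f $  — expand S → d J A
step 2: stack=$ A J d  input=d d f f h f $  — match d
step 3: stack=$ A J  input=d f f h f $  — expand J → S h
step 4: stack=$ A h S  input=d f f h f $  — expand S → d J A
step 5: stack=$ A h A J d  input=d f f h f $  — match d
step 6: stack=$ A h A J  input=f f h f $  — expand J → f
step 7: stack=$ A h A f  input=f f h f $  — match f
step 8: stack=$ A h A  input=f h f $  — expand A → f
step 9: stack=$ A h f  input=f h f $  — match f
step 10: stack=$ A h  input=h f $  — match h
step 11: stack=$ A  input=f $  — expand A → f
step 12: stack=$ f  input=f $  — match f
Accept reached after 12 steps.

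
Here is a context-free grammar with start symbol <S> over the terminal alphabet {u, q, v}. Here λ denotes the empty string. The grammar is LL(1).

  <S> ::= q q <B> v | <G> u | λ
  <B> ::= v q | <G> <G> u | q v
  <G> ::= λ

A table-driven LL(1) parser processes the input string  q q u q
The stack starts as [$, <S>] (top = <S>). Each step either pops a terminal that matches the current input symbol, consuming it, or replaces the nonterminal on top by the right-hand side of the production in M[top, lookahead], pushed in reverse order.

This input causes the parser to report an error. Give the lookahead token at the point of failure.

q

     Stack          Input      Action
  1  $ <S>          q q u q $  expand <S> ::= q q <B> v
  2  $ v <B> q q    q q u q $  match q
  3  $ v <B> q      q u q $    match q
  4  $ v <B>        u q $      expand <B> ::= <G> <G> u
  5  $ v u <G> <G>  u q $      expand <G> ::= λ
  6  $ v u <G>      u q $      expand <G> ::= λ
  7  $ v u          u q $      match u
  8  $ v            q $        error: top is terminal v but lookahead is q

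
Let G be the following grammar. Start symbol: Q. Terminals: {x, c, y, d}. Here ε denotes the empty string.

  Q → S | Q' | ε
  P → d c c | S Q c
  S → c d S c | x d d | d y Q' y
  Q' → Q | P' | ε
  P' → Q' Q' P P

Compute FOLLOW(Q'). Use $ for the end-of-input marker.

{$, c, d, x, y}

FIRST(S): from S→c d S c we get {c}; from S→x d d we get {x}; from S→d y Q' y we get {d}. So FIRST(S) = {c, d, x}.
FIRST(P): from P→d c c we get {d}; from P→S Q c we get {c, d, x}. So FIRST(P) = {c, d, x}.
FIRST(Q): from Q→S we get {c, d, x}; from Q→Q' we get {ε, c, d, x}; from Q→ε we get {ε}. So FIRST(Q) = {ε, c, d, x}.
FIRST(Q'): from Q'→Q we get {ε, c, d, x}; from Q'→P' we get {c, d, x}; from Q'→ε we get {ε}. So FIRST(Q') = {ε, c, d, x}.
FIRST(P'): from P'→Q' Q' P P we get {c, d, x}. So FIRST(P') = {c, d, x}.
FOLLOW(Q) includes $ since Q is the start symbol.
FOLLOW(Q): in P→S Q c, Q is followed by c with FIRST {c}; in Q'→Q, the suffix after Q is empty, so FOLLOW(Q) ⊇ FOLLOW(Q') = {$, c, d, x, y}. Thus FOLLOW(Q) = {$, c, d, x, y}.
FOLLOW(S): in Q→S, the suffix after S is empty, so FOLLOW(S) ⊇ FOLLOW(Q) = {$, c, d, x, y}; in P→S Q c, S is followed by Q c with FIRST {c, d, x}; in S→c d S c, S is followed by c with FIRST {c}. Thus FOLLOW(S) = {$, c, d, x, y}.
FOLLOW(Q'): in Q→Q', the suffix after Q' is empty, so FOLLOW(Q') ⊇ FOLLOW(Q) = {$, c, d, x, y}; in S→d y Q' y, Q' is followed by y with FIRST {y}; in P'→Q' Q' P P (occurrence 1), Q' is followed by Q' P P with FIRST {c, d, x}; in P'→Q' Q' P P (occurrence 2), Q' is followed by P P with FIRST {c, d, x}. Thus FOLLOW(Q') = {$, c, d, x, y}.
FOLLOW(P'): in Q'→P', the suffix after P' is empty, so FOLLOW(P') ⊇ FOLLOW(Q') = {$, c, d, x, y}. Thus FOLLOW(P') = {$, c, d, x, y}.
FOLLOW(P): in P'→Q' Q' P P (occurrence 1), P is followed by P with FIRST {c, d, x}; in P'→Q' Q' P P (occurrence 2), the suffix after P is empty, so FOLLOW(P) ⊇ FOLLOW(P') = {$, c, d, x, y}. Thus FOLLOW(P) = {$, c, d, x, y}.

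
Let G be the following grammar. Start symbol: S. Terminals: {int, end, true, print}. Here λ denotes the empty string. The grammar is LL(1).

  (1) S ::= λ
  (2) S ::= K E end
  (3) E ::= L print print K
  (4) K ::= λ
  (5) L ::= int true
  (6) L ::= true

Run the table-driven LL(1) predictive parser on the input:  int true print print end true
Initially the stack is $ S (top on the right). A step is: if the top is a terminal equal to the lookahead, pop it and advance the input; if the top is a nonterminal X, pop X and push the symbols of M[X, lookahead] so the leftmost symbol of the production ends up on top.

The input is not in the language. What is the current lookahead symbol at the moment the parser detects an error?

true

step 1: stack=$ S  input=int true print print end true $  — expand S ::= K E end
step 2: stack=$ end E K  input=int true print print end true $  — expand K ::= λ
step 3: stack=$ end E  input=int true print print end true $  — expand E ::= L print print K
step 4: stack=$ end K print print L  input=int true print print end true $  — expand L ::= int true
step 5: stack=$ end K print print true int  input=int true print print end true $  — match int
step 6: stack=$ end K print print true  input=true print print end true $  — match true
step 7: stack=$ end K print print  input=print print end true $  — match print
step 8: stack=$ end K print  input=print end true $  — match print
step 9: stack=$ end K  input=end true $  — expand K ::= λ
step 10: stack=$ end  input=end true $  — match end
step 11: stack=$  input=true $  — error: stack empty but input remains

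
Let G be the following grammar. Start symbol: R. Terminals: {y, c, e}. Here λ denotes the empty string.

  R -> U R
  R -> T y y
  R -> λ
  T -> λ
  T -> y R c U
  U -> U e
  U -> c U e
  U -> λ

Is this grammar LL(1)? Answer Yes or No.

No

FIRST(R) = {λ, c, e, y}
FIRST(T) = {λ, y}
FIRST(U) = {λ, c, e}
FOLLOW(R) = {$, c}
FOLLOW(T) = {y}
FOLLOW(U) = {$, c, e, y}
Cell M[R, $] receives both R -> U R and R -> λ — the grammar is not LL(1).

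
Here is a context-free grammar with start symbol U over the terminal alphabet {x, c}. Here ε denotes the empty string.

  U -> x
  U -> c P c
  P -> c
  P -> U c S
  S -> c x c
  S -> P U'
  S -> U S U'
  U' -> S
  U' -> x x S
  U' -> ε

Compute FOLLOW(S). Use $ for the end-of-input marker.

{c, x}

FIRST(U) = {c, x}
FIRST(P) = {c, x}  (via U c S)
FIRST(S) = {c, x}  (via P U', U S U')
FIRST(U') = {ε, c, x}  (via S)
FOLLOW(U) includes $ since U is the start symbol.
FOLLOW(U): in P->U c S, U is followed by c S with FIRST {c}; in S->U S U', U is followed by S U' with FIRST {c, x}. Thus FOLLOW(U) = {$, c, x}.
FOLLOW(P): in U->c P c, P is followed by c with FIRST {c}; in S->P U', P is followed by U' with FIRST {ε, c, x}; in S->P U', the suffix after P is nullable, so FOLLOW(P) ⊇ FOLLOW(S) = {c, x}. Thus FOLLOW(P) = {c, x}.
FOLLOW(S): in P->U c S, the suffix after S is empty, so FOLLOW(S) ⊇ FOLLOW(P) = {c, x}; in S->U S U', S is followed by U' with FIRST {ε, c, x}; in S->U S U', the suffix after S is nullable (adds nothing new); in U'->S, the suffix after S is empty, so FOLLOW(S) ⊇ FOLLOW(U') = {c, x}; in U'->x x S, the suffix after S is empty, so FOLLOW(S) ⊇ FOLLOW(U') = {c, x}. Thus FOLLOW(S) = {c, x}.
FOLLOW(U'): in S->P U', the suffix after U' is empty, so FOLLOW(U') ⊇ FOLLOW(S) = {c, x}; in S->U S U', the suffix after U' is empty, so FOLLOW(U') ⊇ FOLLOW(S) = {c, x}. Thus FOLLOW(U') = {c, x}.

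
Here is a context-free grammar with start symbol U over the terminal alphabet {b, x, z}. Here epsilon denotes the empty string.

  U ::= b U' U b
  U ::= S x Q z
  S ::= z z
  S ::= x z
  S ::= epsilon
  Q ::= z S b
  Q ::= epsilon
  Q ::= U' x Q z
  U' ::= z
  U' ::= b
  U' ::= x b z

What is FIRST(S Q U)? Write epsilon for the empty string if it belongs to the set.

{b, x, z}

FIRST(S): from S::=z z we get {z}; from S::=x z we get {x}; from S::=epsilon we get {epsilon}. So FIRST(S) = {epsilon, x, z}.
FIRST(U'): from U'::=z we get {z}; from U'::=b we get {b}; from U'::=x b z we get {x}. So FIRST(U') = {b, x, z}.
FIRST(U): from U::=b U' U b we get {b}; from U::=S x Q z we get {x, z}. So FIRST(U) = {b, x, z}.
FIRST(Q): from Q::=z S b we get {z}; from Q::=epsilon we get {epsilon}; from Q::=U' x Q z we get {b, x, z}. So FIRST(Q) = {epsilon, b, x, z}.
FIRST(S Q U): take FIRST of each symbol in turn, carrying on past any symbol whose FIRST contains epsilon; result {b, x, z}.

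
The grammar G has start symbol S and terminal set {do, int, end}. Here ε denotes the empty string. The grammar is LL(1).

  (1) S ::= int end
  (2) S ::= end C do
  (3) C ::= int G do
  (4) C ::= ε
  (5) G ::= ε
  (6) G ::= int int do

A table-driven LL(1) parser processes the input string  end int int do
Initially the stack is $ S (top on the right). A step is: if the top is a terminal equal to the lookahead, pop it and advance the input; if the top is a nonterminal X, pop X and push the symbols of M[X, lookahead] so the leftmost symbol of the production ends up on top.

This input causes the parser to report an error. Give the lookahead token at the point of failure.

step 1: stack=$ S  input=end int int do $  — expand S ::= end C do
step 2: stack=$ do C end  input=end int int do $  — match end
step 3: stack=$ do C  input=int int do $  — expand C ::= int G do
step 4: stack=$ do do G int  input=int int do $  — match int
step 5: stack=$ do do G  input=int do $  — expand G ::= int int do
step 6: stack=$ do do do int int  input=int do $  — match int
step 7: stack=$ do do do int  input=do $  — error: top is terminal int but lookahead is do

do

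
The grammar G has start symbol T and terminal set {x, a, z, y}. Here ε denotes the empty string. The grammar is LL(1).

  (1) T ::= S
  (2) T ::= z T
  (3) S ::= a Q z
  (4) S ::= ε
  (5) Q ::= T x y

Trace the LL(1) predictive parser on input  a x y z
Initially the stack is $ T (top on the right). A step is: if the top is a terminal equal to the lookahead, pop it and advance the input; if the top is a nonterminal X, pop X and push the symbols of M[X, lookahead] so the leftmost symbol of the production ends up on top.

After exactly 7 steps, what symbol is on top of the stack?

step 1: stack=$ T  input=a x y z $  — expand T ::= S
step 2: stack=$ S  input=a x y z $  — expand S ::= a Q z
step 3: stack=$ z Q a  input=a x y z $  — match a
step 4: stack=$ z Q  input=x y z $  — expand Q ::= T x y
step 5: stack=$ z y x T  input=x y z $  — expand T ::= S
step 6: stack=$ z y x S  input=x y z $  — expand S ::= ε
step 7: stack=$ z y x  input=x y z $  — match x
Stack after step 7: $ z y (top = y).

y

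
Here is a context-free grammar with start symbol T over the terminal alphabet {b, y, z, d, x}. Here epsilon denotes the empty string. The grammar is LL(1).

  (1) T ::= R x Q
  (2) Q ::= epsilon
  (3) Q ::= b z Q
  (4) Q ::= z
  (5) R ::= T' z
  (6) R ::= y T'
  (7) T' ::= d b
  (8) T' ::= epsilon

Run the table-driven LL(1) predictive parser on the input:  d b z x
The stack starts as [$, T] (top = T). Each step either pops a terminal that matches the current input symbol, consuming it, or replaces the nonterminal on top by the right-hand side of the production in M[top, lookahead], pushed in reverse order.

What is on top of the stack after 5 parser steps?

step 1: stack=$ T  input=d b z x $  — expand T ::= R x Q
step 2: stack=$ Q x R  input=d b z x $  — expand R ::= T' z
step 3: stack=$ Q x z T'  input=d b z x $  — expand T' ::= d b
step 4: stack=$ Q x z b d  input=d b z x $  — match d
step 5: stack=$ Q x z b  input=b z x $  — match b
Stack after step 5: $ Q x z (top = z).

z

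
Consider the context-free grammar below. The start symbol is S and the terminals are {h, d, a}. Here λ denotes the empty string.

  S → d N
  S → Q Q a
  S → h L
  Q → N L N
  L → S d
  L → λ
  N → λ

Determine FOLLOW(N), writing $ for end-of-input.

FIRST(N) = {λ}
FIRST(S) = {a, d, h}  (via Q Q a)
FIRST(L) = {λ, a, d, h}  (via S d)
FIRST(Q) = {λ, a, d, h}  (via N L N)
FOLLOW(S) includes $ since S is the start symbol.
FOLLOW(S): in L→S d, S is followed by d with FIRST {d}. Thus FOLLOW(S) = {$, d}.
FOLLOW(Q): in S→Q Q a (occurrence 1), Q is followed by Q a with FIRST {a, d, h}; in S→Q Q a (occurrence 2), Q is followed by a with FIRST {a}. Thus FOLLOW(Q) = {a, d, h}.
FOLLOW(L): in S→h L, the suffix after L is empty, so FOLLOW(L) ⊇ FOLLOW(S) = {$, d}; in Q→N L N, L is followed by N with FIRST {λ}; in Q→N L N, the suffix after L is nullable, so FOLLOW(L) ⊇ FOLLOW(Q) = {a, d, h}. Thus FOLLOW(L) = {$, a, d, h}.
FOLLOW(N): in S→d N, the suffix after N is empty, so FOLLOW(N) ⊇ FOLLOW(S) = {$, d}; in Q→N L N (occurrence 1), N is followed by L N with FIRST {λ, a, d, h}; in Q→N L N (occurrence 1), the suffix after N is nullable, so FOLLOW(N) ⊇ FOLLOW(Q) = {a, d, h}; in Q→N L N (occurrence 2), the suffix after N is empty, so FOLLOW(N) ⊇ FOLLOW(Q) = {a, d, h}. Thus FOLLOW(N) = {$, a, d, h}.

{$, a, d, h}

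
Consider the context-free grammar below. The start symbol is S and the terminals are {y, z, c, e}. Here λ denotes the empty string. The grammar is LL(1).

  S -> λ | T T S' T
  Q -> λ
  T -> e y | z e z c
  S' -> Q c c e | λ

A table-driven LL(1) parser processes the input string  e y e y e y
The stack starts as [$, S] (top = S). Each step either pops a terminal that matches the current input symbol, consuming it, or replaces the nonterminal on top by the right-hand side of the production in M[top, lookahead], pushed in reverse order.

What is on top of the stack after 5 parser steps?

     Stack         Input          Action
  1  $ S           e y e y e y $  expand S -> T T S' T
  2  $ T S' T T    e y e y e y $  expand T -> e y
  3  $ T S' T y e  e y e y e y $  match e
  4  $ T S' T y    y e y e y $    match y
  5  $ T S' T      e y e y $      expand T -> e y
Stack after step 5: $ T S' y e (top = e).

e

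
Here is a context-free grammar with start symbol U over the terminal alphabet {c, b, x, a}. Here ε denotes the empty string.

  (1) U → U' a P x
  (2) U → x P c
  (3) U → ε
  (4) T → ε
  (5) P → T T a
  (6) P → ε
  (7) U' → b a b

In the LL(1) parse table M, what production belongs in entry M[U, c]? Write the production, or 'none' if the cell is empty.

none

FIRST(T): from T→ε we get {ε}. So FIRST(T) = {ε}.
FIRST(U'): from U'→b a b we get {b}. So FIRST(U') = {b}.
FIRST(U): from U→U' a P x we get {b}; from U→x P c we get {x}; from U→ε we get {ε}. So FIRST(U) = {ε, b, x}.
FIRST(P): from P→T T a we get {a}; from P→ε we get {ε}. So FIRST(P) = {ε, a}.
FOLLOW(U) includes $ since U is the start symbol.
FOLLOW(U): U appears on no right-hand side. Thus FOLLOW(U) = {$}.
For U → U' a P x: FIRST(U' a P x) = {b}, so it goes in M[U, t] for t ∈ {b}.
For U → x P c: FIRST(x P c) = {x}, so it goes in M[U, t] for t ∈ {x}.
For U → ε: FIRST(ε) = {ε}, so it goes in M[U, t] for t ∈ {}; since ε ∈ FIRST, also for every t ∈ FOLLOW(U) = {$}.
None of these place a production in M[U, c].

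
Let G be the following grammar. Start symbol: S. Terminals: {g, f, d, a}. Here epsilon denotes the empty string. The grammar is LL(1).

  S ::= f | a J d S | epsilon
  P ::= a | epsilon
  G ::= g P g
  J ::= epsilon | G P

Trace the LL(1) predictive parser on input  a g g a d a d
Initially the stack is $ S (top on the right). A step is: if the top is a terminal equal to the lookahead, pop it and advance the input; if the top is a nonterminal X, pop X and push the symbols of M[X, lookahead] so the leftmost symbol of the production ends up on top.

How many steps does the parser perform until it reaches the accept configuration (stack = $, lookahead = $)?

      Stack          Input            Action
   1  $ S            a g g a d a d $  expand S ::= a J d S
   2  $ S d J a      a g g a d a d $  match a
   3  $ S d J        g g a d a d $    expand J ::= G P
   4  $ S d P G      g g a d a d $    expand G ::= g P g
   5  $ S d P g P g  g g a d a d $    match g
   6  $ S d P g P    g a d a d $      expand P ::= epsilon
   7  $ S d P g      g a d a d $      match g
   8  $ S d P        a d a d $        expand P ::= a
   9  $ S d a        a d a d $        match a
  10  $ S d          d a d $          match d
  11  $ S            a d $            expand S ::= a J d S
  12  $ S d J a      a d $            match a
  13  $ S d J        d $              expand J ::= epsilon
  14  $ S d          d $              match d
  15  $ S            $                expand S ::= epsilon
Accept reached after 15 steps.

15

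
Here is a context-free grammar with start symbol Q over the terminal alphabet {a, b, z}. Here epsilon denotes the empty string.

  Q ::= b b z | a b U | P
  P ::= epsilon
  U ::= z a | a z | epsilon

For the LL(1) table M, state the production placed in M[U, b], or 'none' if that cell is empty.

FIRST(P): from P::=epsilon we get {epsilon}. So FIRST(P) = {epsilon}.
FIRST(U): from U::=z a we get {z}; from U::=a z we get {a}; from U::=epsilon we get {epsilon}. So FIRST(U) = {epsilon, a, z}.
FIRST(Q): from Q::=b b z we get {b}; from Q::=a b U we get {a}; from Q::=P we get {epsilon}. So FIRST(Q) = {epsilon, a, b}.
FOLLOW(Q) includes $ since Q is the start symbol.
FOLLOW(Q): Q appears on no right-hand side. Thus FOLLOW(Q) = {$}.
FOLLOW(U): in Q::=a b U, the suffix after U is empty, so FOLLOW(U) ⊇ FOLLOW(Q) = {$}. Thus FOLLOW(U) = {$}.
For U ::= z a: FIRST(z a) = {z}, so it goes in M[U, t] for t ∈ {z}.
For U ::= a z: FIRST(a z) = {a}, so it goes in M[U, t] for t ∈ {a}.
For U ::= epsilon: FIRST(epsilon) = {epsilon}, so it goes in M[U, t] for t ∈ {}; since epsilon ∈ FIRST, also for every t ∈ FOLLOW(U) = {$}.
None of these place a production in M[U, b].

none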